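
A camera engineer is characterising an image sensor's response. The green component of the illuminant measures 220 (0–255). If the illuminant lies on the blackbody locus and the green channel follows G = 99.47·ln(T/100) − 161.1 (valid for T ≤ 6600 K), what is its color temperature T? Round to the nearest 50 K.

ln t = (220 + 161.1) / 99.47 = 3.8313.
t = e^3.8313 = 46.123.
T = 100·t = 4612 K → 4600 K to the nearest 50 K.

4600 K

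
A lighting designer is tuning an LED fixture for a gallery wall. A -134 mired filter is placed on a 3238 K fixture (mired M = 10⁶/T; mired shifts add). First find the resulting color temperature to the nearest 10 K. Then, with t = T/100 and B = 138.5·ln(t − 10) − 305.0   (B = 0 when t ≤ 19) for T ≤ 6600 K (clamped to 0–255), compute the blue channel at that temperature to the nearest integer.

229

M_in = 10⁶/3238 = 308.83; M_out = 308.83 + (-134) = 174.83.
T_out = 10⁶/174.83 = 5719.8 K → 5720 K; t = 57.2.
B = 138.5·ln(57.2 − 10) − 305.0 = 138.5·ln 47.2 − 305.0 = 138.5·3.8544 − 305.0 = 228.834.
Rounded: 229.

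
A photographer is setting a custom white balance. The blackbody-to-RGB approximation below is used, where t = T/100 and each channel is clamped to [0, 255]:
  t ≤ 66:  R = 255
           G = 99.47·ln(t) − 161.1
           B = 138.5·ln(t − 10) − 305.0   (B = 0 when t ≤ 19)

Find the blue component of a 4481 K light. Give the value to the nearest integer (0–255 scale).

187

t = 4481/100 = 44.81; the t ≤ 66 branch applies.
B = 138.5·ln(44.81 − 10) − 305.0 = 138.5·ln 34.81 − 305.0 = 138.5·3.5499 − 305.0 = 186.662.
Rounded: 187.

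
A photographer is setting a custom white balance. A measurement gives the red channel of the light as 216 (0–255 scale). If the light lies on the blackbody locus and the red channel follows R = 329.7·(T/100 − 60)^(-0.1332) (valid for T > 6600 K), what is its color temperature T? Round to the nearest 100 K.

8400 K

(t − 60)^(-0.1332) = 216/329.7 = 0.65514.
t − 60 = 0.65514^(1/-0.1332) = 0.65514^(-7.508) = 23.926, so t = 83.926.
T = 100·t = 8393 K → 8400 K to the nearest 100 K.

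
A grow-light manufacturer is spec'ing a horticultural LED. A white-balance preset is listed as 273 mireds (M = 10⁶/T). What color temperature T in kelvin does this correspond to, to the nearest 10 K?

T = 10⁶ / 273 = 3663.00 K → 3660 K.

3660 K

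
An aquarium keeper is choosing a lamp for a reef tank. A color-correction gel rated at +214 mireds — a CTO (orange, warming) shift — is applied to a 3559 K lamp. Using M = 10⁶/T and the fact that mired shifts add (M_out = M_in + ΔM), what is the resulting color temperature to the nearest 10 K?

2020 K

M_in = 10⁶/3559 = 280.98 mireds.
M_out = 280.98 + (+214) = 494.98 mireds.
T_out = 10⁶/494.98 = 2020.3 K → 2020 K.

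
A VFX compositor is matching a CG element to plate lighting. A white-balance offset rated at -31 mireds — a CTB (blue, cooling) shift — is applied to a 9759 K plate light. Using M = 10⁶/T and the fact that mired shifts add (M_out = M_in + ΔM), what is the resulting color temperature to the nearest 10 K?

M_in = 10⁶/9759 = 102.47 mireds.
M_out = 102.47 + (-31) = 71.47 mireds.
T_out = 10⁶/71.47 = 13992.0 K → 13990 K.

13990 K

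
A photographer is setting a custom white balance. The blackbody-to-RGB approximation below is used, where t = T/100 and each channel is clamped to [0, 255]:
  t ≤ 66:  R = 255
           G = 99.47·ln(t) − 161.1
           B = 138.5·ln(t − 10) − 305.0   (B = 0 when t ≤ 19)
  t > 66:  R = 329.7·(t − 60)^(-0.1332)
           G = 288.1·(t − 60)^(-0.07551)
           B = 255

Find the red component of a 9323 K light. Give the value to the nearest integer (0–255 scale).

207

t = 9323/100 = 93.23; the t > 66 branch applies.
R = 329.7·(93.23 − 60)^(-0.1332) = 329.7·33.23^(-0.1332) = 329.7·0.62709 = 206.753.
Rounded: 207.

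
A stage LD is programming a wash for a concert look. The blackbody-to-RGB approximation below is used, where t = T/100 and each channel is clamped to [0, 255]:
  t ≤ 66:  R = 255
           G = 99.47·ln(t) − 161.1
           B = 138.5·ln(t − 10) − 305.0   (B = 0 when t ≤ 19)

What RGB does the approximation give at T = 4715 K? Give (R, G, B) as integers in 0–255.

(255, 222, 196)

t = 4715/100 = 47.15; the t ≤ 66 branch applies.
R = 255 by definition for t ≤ 66.
G = 99.47·ln 47.15 − 161.1 = 99.47·3.8533 − 161.1 = 222.191.
B = 138.5·ln(47.15 − 10) − 305.0 = 138.5·ln 37.15 − 305.0 = 138.5·3.6150 − 305.0 = 195.672.
Rounded: (255, 222, 196).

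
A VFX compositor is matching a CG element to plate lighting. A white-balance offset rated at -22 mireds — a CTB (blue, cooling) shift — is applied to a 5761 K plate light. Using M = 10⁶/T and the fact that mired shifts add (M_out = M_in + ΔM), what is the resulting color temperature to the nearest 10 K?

M_in = 10⁶/5761 = 173.58 mireds.
M_out = 173.58 + (-22) = 151.58 mireds.
T_out = 10⁶/151.58 = 6597.1 K → 6600 K.

6600 K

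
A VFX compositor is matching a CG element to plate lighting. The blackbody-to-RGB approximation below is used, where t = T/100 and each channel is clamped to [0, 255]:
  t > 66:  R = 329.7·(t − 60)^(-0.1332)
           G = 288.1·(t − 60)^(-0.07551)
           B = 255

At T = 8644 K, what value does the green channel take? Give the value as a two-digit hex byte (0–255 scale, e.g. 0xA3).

0xE1

t = 8644/100 = 86.44; the t > 66 branch applies.
G = 288.1·(86.44 − 60)^(-0.07551) = 288.1·26.44^(-0.07551) = 288.1·0.78092 = 224.982.
Rounded: 225; in hex, 0xE1.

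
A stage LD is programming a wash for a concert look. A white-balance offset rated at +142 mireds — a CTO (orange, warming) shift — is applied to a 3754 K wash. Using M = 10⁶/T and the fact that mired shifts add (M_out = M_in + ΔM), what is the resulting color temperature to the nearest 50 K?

2450 K

M_in = 10⁶/3754 = 266.38 mireds.
M_out = 266.38 + (+142) = 408.38 mireds.
T_out = 10⁶/408.38 = 2448.7 K → 2450 K.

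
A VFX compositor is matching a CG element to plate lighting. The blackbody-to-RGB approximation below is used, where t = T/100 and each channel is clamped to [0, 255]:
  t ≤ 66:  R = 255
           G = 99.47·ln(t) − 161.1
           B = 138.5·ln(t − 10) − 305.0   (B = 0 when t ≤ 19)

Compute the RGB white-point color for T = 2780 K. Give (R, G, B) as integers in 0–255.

t = 2780/100 = 27.8; the t ≤ 66 branch applies.
R = 255 by definition for t ≤ 66.
G = 99.47·ln 27.8 − 161.1 = 99.47·3.3250 − 161.1 = 169.641.
B = 138.5·ln(27.8 − 10) − 305.0 = 138.5·ln 17.8 − 305.0 = 138.5·2.8792 − 305.0 = 93.769.
Rounded: (255, 170, 94).

(255, 170, 94)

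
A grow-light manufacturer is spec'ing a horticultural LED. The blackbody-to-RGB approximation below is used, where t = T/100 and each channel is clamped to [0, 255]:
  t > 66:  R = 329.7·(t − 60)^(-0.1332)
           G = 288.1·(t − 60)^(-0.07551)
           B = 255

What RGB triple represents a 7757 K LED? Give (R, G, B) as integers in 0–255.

t = 7757/100 = 77.57; the t > 66 branch applies.
R = 329.7·(77.57 − 60)^(-0.1332) = 329.7·17.57^(-0.1332) = 329.7·0.68265 = 225.069.
G = 288.1·(77.57 − 60)^(-0.07551) = 288.1·17.57^(-0.07551) = 288.1·0.80539 = 232.033.
B = 255 by definition for t > 66.
Rounded: (225, 232, 255).

(225, 232, 255)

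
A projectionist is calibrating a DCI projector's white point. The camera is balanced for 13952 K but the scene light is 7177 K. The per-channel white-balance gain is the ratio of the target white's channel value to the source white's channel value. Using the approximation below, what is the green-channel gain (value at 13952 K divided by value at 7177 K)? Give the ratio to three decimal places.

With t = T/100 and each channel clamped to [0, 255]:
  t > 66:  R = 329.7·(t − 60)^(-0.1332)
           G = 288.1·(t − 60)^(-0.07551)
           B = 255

0.866

At 7177 K (t = 71.77):
  G = 288.1·(71.77 − 60)^(-0.07551) = 288.1·11.77^(-0.07551) = 288.1·0.83013 = 239.160.
At 13952 K (t = 139.52):
  G = 288.1·(139.52 − 60)^(-0.07551) = 288.1·79.52^(-0.07551) = 288.1·0.71861 = 207.032.
Gain = 207.032 / 239.160 = 0.8657 → 0.866.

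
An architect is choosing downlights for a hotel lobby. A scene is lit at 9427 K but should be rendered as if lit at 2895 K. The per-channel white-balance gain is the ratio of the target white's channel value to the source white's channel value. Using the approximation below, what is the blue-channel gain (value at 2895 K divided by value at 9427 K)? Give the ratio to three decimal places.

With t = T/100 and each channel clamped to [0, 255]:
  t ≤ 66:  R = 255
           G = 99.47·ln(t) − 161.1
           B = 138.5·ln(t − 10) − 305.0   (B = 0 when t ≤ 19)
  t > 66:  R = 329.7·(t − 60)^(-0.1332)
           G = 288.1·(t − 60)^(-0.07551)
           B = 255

At 9427 K (t = 94.27):
  B = 255 by definition for t > 66.
At 2895 K (t = 28.95):
  B = 138.5·ln(28.95 − 10) − 305.0 = 138.5·ln 18.95 − 305.0 = 138.5·2.9418 − 305.0 = 102.440.
Gain = 102.440 / 255.000 = 0.4017 → 0.402.

0.402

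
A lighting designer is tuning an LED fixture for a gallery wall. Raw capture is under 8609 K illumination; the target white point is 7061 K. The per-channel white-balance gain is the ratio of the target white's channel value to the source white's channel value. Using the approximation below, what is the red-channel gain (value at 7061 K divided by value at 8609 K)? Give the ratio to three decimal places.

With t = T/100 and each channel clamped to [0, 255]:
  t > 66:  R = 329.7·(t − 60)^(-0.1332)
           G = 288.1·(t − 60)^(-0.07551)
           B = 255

At 8609 K (t = 86.09):
  R = 329.7·(86.09 − 60)^(-0.1332) = 329.7·26.09^(-0.1332) = 329.7·0.64763 = 213.523.
At 7061 K (t = 70.61):
  R = 329.7·(70.61 − 60)^(-0.1332) = 329.7·10.61^(-0.1332) = 329.7·0.73009 = 240.710.
Gain = 240.710 / 213.523 = 1.1273 → 1.127.

1.127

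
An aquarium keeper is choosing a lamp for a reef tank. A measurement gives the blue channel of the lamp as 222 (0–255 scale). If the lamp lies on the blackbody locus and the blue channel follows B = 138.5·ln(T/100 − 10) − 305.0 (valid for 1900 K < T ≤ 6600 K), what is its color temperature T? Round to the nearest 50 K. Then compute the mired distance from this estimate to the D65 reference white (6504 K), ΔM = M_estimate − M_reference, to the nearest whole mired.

ln(t − 10) = (222 + 305.0) / 138.5 = 3.8051.
t − 10 = e^3.8051 = 44.928, so t = 54.928.
T = 100·t = 5493 K → 5500 K to the nearest 50 K.
M_estimate = 10⁶/5500 = 181.82; M_reference = 10⁶/6504 = 153.75.
ΔM = 181.82 − 153.75 = 28.07 → +28 mireds.

+28 mireds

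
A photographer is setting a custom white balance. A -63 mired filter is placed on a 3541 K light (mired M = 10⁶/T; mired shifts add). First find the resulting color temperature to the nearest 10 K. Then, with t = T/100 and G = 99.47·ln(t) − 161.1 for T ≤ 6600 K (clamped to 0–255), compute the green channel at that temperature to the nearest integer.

M_in = 10⁶/3541 = 282.41; M_out = 282.41 + (-63) = 219.41.
T_out = 10⁶/219.41 = 4557.8 K → 4560 K; t = 45.6.
G = 99.47·ln 45.6 − 161.1 = 99.47·3.8199 − 161.1 = 218.866.
Rounded: 219.

219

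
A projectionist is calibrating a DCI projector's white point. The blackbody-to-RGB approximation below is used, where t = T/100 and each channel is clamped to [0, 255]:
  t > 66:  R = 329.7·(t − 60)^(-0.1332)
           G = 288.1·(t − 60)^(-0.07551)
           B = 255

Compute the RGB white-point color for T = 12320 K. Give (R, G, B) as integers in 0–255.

t = 12320/100 = 123.2; the t > 66 branch applies.
R = 329.7·(123.2 − 60)^(-0.1332) = 329.7·63.2^(-0.1332) = 329.7·0.57563 = 189.786.
G = 288.1·(123.2 − 60)^(-0.07551) = 288.1·63.2^(-0.07551) = 288.1·0.73119 = 210.655.
B = 255 by definition for t > 66.
Rounded: (190, 211, 255).

(190, 211, 255)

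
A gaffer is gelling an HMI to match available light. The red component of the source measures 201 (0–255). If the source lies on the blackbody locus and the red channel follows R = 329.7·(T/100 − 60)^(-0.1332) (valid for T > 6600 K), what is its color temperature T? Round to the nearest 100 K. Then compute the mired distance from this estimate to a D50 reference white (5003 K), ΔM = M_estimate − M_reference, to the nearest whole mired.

(t − 60)^(-0.1332) = 201/329.7 = 0.60965.
t − 60 = 0.60965^(1/-0.1332) = 0.60965^(-7.508) = 41.071, so t = 101.071.
T = 100·t = 10107 K → 10100 K to the nearest 100 K.
M_estimate = 10⁶/10100 = 99.01; M_reference = 10⁶/5003 = 199.88.
ΔM = 99.01 − 199.88 = -100.87 → -101 mireds.

-101 mireds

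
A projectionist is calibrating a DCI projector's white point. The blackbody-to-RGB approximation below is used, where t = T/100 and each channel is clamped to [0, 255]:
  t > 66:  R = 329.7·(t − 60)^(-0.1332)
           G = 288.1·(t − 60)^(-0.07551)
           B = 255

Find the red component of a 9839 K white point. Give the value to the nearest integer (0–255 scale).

203

t = 9839/100 = 98.39; the t > 66 branch applies.
R = 329.7·(98.39 − 60)^(-0.1332) = 329.7·38.39^(-0.1332) = 329.7·0.61515 = 202.815.
Rounded: 203.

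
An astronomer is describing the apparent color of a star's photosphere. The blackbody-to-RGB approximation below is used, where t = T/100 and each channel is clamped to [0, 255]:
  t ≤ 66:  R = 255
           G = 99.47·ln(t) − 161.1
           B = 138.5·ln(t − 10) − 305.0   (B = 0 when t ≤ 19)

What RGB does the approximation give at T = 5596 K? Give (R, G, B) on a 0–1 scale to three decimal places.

(1.000, 0.938, 0.883)

t = 5596/100 = 55.96; the t ≤ 66 branch applies.
R = 255 by definition for t ≤ 66.
G = 99.47·ln 55.96 − 161.1 = 99.47·4.0246 − 161.1 = 239.231.
B = 138.5·ln(55.96 − 10) − 305.0 = 138.5·ln 45.96 − 305.0 = 138.5·3.8278 − 305.0 = 225.146.
Dividing each by 255: (1.0000, 0.9382, 0.8829) → (1.000, 0.938, 0.883).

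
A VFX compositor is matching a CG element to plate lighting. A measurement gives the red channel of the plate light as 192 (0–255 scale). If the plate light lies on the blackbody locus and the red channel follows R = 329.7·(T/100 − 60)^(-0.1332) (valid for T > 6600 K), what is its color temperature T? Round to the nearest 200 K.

11800 K

(t − 60)^(-0.1332) = 192/329.7 = 0.58235.
t − 60 = 0.58235^(1/-0.1332) = 0.58235^(-7.508) = 57.929, so t = 117.929.
T = 100·t = 11793 K → 11800 K to the nearest 200 K.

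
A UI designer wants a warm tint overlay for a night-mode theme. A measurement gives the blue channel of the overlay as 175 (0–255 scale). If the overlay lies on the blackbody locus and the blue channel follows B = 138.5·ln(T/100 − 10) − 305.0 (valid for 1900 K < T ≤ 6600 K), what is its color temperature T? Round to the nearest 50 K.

ln(t − 10) = (175 + 305.0) / 138.5 = 3.4657.
t − 10 = e^3.4657 = 31.999, so t = 41.999.
T = 100·t = 4200 K → 4200 K to the nearest 50 K.

4200 K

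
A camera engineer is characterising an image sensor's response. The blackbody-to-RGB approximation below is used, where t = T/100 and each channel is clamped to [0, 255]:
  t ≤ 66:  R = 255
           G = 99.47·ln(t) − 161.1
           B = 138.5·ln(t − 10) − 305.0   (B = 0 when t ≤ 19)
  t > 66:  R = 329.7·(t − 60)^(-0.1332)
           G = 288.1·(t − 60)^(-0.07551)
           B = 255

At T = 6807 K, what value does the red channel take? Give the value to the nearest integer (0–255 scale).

t = 6807/100 = 68.07; the t > 66 branch applies.
R = 329.7·(68.07 − 60)^(-0.1332) = 329.7·8.07^(-0.1332) = 329.7·0.75719 = 249.645.
Rounded: 250.

250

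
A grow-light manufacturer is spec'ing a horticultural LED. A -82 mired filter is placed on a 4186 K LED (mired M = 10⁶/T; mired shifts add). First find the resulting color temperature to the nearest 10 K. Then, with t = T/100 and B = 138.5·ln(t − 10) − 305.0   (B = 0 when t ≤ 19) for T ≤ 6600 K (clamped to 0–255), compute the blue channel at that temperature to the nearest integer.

M_in = 10⁶/4186 = 238.89; M_out = 238.89 + (-82) = 156.89.
T_out = 10⁶/156.89 = 6373.8 K → 6370 K; t = 63.7.
B = 138.5·ln(63.7 − 10) − 305.0 = 138.5·ln 53.7 − 305.0 = 138.5·3.9834 − 305.0 = 246.703.
Rounded: 247.

247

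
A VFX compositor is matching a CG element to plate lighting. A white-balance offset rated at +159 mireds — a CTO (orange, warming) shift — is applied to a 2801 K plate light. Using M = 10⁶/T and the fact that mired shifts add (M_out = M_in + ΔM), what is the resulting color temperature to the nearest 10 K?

1940 K

M_in = 10⁶/2801 = 357.02 mireds.
M_out = 357.02 + (+159) = 516.02 mireds.
T_out = 10⁶/516.02 = 1937.9 K → 1940 K.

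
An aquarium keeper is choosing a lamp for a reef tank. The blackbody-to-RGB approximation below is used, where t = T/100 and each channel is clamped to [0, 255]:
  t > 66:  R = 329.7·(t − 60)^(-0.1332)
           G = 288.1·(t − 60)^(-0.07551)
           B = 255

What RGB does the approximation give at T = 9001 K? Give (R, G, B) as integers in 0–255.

(210, 223, 255)

t = 9001/100 = 90.01; the t > 66 branch applies.
R = 329.7·(90.01 − 60)^(-0.1332) = 329.7·30.01^(-0.1332) = 329.7·0.63566 = 209.579.
G = 288.1·(90.01 − 60)^(-0.07551) = 288.1·30.01^(-0.07551) = 288.1·0.77348 = 222.841.
B = 255 by definition for t > 66.
Rounded: (210, 223, 255).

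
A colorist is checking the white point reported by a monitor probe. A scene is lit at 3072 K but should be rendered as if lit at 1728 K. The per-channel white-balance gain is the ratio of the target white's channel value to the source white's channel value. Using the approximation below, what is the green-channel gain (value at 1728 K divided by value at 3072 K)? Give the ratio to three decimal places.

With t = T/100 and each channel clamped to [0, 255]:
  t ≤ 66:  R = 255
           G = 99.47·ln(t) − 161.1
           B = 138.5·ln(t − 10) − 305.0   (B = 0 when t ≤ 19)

At 3072 K (t = 30.72):
  G = 99.47·ln 30.72 − 161.1 = 99.47·3.4249 − 161.1 = 179.576.
At 1728 K (t = 17.28):
  G = 99.47·ln 17.28 − 161.1 = 99.47·2.8495 − 161.1 = 122.345.
Gain = 122.345 / 179.576 = 0.6813 → 0.681.

0.681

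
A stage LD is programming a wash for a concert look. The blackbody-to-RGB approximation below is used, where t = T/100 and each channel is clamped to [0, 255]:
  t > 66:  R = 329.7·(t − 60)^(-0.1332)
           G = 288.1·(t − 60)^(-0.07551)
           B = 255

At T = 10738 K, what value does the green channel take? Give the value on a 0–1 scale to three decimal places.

0.844

t = 10738/100 = 107.38; the t > 66 branch applies.
G = 288.1·(107.38 − 60)^(-0.07551) = 288.1·47.38^(-0.07551) = 288.1·0.74727 = 215.288.
On a 0–1 scale: 215.288/255 = 0.8443 → 0.844.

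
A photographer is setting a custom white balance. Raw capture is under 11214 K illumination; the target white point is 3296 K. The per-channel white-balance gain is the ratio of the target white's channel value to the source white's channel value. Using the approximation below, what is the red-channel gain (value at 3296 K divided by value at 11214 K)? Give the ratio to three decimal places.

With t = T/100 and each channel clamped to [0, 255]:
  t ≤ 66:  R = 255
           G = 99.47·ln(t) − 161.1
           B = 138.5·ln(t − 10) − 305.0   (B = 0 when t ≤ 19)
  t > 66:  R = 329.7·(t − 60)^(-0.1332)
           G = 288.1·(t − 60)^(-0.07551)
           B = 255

At 11214 K (t = 112.14):
  R = 329.7·(112.14 − 60)^(-0.1332) = 329.7·52.14^(-0.1332) = 329.7·0.59057 = 194.712.
At 3296 K (t = 32.96):
  R = 255 by definition for t ≤ 66.
Gain = 255.000 / 194.712 = 1.3096 → 1.310.

1.310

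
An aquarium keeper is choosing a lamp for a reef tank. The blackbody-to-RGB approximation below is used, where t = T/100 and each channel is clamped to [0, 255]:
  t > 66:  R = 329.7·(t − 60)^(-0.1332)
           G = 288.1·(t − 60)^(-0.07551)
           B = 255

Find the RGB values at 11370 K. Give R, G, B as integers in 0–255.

t = 11370/100 = 113.7; the t > 66 branch applies.
R = 329.7·(113.7 − 60)^(-0.1332) = 329.7·53.7^(-0.1332) = 329.7·0.58826 = 193.948.
G = 288.1·(113.7 − 60)^(-0.07551) = 288.1·53.7^(-0.07551) = 288.1·0.74024 = 213.262.
B = 255 by definition for t > 66.
Rounded: (194, 213, 255).

R=194, G=213, B=255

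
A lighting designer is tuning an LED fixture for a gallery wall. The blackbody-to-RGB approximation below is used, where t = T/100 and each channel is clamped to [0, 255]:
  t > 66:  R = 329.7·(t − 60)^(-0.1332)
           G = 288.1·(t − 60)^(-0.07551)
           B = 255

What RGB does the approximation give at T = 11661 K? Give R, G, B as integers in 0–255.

t = 11661/100 = 116.61; the t > 66 branch applies.
R = 329.7·(116.61 − 60)^(-0.1332) = 329.7·56.61^(-0.1332) = 329.7·0.58414 = 192.590.
G = 288.1·(116.61 − 60)^(-0.07551) = 288.1·56.61^(-0.07551) = 288.1·0.73729 = 212.414.
B = 255 by definition for t > 66.
Rounded: (193, 212, 255).

R=193, G=212, B=255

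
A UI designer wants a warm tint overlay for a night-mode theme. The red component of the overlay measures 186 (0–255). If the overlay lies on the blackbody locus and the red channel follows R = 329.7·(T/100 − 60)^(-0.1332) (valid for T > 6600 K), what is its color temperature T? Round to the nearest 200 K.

13400 K

(t − 60)^(-0.1332) = 186/329.7 = 0.56415.
t − 60 = 0.56415^(1/-0.1332) = 0.56415^(-7.508) = 73.521, so t = 133.521.
T = 100·t = 13352 K → 13400 K to the nearest 200 K.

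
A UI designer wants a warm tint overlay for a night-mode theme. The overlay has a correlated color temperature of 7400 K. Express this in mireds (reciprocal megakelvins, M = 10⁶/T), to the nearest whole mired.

135 mireds

M = 10⁶ / 7400 = 135.135 → 135 mireds.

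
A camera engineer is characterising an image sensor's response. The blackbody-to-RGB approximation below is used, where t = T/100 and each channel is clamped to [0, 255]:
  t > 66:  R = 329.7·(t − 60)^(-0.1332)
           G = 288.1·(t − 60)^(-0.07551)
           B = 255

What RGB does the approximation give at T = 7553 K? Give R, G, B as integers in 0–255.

R=229, G=234, B=255

t = 7553/100 = 75.53; the t > 66 branch applies.
R = 329.7·(75.53 − 60)^(-0.1332) = 329.7·15.53^(-0.1332) = 329.7·0.69396 = 228.799.
G = 288.1·(75.53 − 60)^(-0.07551) = 288.1·15.53^(-0.07551) = 288.1·0.81293 = 234.206.
B = 255 by definition for t > 66.
Rounded: (229, 234, 255).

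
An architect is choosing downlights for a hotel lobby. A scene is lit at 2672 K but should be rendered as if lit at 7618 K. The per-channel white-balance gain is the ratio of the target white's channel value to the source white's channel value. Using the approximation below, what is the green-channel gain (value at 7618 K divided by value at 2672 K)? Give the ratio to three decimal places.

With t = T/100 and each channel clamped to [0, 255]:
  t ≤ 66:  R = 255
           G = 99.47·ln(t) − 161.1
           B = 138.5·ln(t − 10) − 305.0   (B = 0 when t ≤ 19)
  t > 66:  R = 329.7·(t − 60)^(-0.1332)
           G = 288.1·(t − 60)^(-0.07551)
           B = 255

1.409

At 2672 K (t = 26.72):
  G = 99.47·ln 26.72 − 161.1 = 99.47·3.2854 − 161.1 = 165.700.
At 7618 K (t = 76.18):
  G = 288.1·(76.18 − 60)^(-0.07551) = 288.1·16.18^(-0.07551) = 288.1·0.81042 = 233.482.
Gain = 233.482 / 165.700 = 1.4091 → 1.409.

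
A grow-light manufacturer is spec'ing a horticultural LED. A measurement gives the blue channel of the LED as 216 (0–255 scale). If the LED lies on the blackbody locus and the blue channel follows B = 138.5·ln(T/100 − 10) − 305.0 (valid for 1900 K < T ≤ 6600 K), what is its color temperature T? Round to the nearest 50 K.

5300 K

ln(t − 10) = (216 + 305.0) / 138.5 = 3.7617.
t − 10 = e^3.7617 = 43.023, so t = 53.023.
T = 100·t = 5302 K → 5300 K to the nearest 50 K.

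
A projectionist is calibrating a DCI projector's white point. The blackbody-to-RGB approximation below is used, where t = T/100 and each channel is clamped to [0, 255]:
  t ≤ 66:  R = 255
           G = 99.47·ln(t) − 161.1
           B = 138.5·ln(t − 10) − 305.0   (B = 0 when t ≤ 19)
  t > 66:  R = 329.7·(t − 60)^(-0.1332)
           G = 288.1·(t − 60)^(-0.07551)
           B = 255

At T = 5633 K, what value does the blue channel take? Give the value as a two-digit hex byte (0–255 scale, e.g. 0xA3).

t = 5633/100 = 56.33; the t ≤ 66 branch applies.
B = 138.5·ln(56.33 − 10) − 305.0 = 138.5·ln 46.33 − 305.0 = 138.5·3.8358 − 305.0 = 226.257.
Rounded: 226; in hex, 0xE2.

0xE2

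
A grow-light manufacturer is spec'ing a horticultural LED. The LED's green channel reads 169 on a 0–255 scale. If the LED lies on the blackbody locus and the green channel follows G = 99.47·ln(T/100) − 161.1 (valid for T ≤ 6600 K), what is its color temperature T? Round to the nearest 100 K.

2800 K

ln t = (169 + 161.1) / 99.47 = 3.3186.
t = e^3.3186 = 27.621.
T = 100·t = 2762 K → 2800 K to the nearest 100 K.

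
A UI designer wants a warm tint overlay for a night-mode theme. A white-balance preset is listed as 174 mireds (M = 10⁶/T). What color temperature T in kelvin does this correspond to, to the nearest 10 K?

T = 10⁶ / 174 = 5747.13 K → 5750 K.

5750 K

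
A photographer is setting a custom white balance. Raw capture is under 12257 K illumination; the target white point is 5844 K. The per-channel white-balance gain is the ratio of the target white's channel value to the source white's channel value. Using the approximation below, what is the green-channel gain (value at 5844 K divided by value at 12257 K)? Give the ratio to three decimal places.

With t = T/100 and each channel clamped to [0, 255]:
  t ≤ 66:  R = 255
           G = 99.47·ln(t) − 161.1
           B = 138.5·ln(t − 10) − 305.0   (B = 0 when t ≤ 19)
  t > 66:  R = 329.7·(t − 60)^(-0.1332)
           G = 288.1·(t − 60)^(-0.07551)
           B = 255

At 12257 K (t = 122.57):
  G = 288.1·(122.57 − 60)^(-0.07551) = 288.1·62.57^(-0.07551) = 288.1·0.73174 = 210.814.
At 5844 K (t = 58.44):
  G = 99.47·ln 58.44 − 161.1 = 99.47·4.0680 − 161.1 = 243.544.
Gain = 243.544 / 210.814 = 1.1553 → 1.155.

1.155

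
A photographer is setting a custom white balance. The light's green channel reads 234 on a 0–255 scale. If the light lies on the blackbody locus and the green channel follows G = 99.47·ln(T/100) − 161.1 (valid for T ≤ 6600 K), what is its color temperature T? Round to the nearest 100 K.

5300 K

ln t = (234 + 161.1) / 99.47 = 3.9721.
t = e^3.9721 = 53.093.
T = 100·t = 5309 K → 5300 K to the nearest 100 K.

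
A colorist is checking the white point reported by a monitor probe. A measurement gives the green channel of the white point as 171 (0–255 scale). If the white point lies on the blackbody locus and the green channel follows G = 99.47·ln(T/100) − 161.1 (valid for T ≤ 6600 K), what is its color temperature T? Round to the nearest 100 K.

2800 K

ln t = (171 + 161.1) / 99.47 = 3.3387.
t = e^3.3387 = 28.182.
T = 100·t = 2818 K → 2800 K to the nearest 100 K.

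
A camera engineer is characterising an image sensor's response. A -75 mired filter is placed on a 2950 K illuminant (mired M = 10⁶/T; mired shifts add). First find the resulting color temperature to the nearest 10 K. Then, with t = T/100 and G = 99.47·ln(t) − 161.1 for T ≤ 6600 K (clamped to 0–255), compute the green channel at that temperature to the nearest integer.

200

M_in = 10⁶/2950 = 338.98; M_out = 338.98 + (-75) = 263.98.
T_out = 10⁶/263.98 = 3788.1 K → 3790 K; t = 37.9.
G = 99.47·ln 37.9 − 161.1 = 99.47·3.6350 − 161.1 = 200.469.
Rounded: 200.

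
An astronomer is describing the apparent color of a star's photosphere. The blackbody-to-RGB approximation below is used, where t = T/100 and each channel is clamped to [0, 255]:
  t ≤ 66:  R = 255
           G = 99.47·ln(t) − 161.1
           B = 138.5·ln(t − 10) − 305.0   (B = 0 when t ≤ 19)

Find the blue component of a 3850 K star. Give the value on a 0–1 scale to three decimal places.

t = 3850/100 = 38.5; the t ≤ 66 branch applies.
B = 138.5·ln(38.5 − 10) − 305.0 = 138.5·ln 28.5 − 305.0 = 138.5·3.3499 − 305.0 = 158.962.
On a 0–1 scale: 158.962/255 = 0.6234 → 0.623.

0.623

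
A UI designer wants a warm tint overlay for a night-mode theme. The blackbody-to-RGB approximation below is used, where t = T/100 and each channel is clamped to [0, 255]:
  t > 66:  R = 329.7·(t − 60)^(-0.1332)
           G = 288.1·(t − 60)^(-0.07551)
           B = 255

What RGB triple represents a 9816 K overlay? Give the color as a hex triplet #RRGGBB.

#CBDBFF

t = 9816/100 = 98.16; the t > 66 branch applies.
R = 329.7·(98.16 − 60)^(-0.1332) = 329.7·38.16^(-0.1332) = 329.7·0.61564 = 202.978.
G = 288.1·(98.16 − 60)^(-0.07551) = 288.1·38.16^(-0.07551) = 288.1·0.75958 = 218.835.
B = 255 by definition for t > 66.
Rounded: (203, 219, 255).
In hex: #CBDBFF.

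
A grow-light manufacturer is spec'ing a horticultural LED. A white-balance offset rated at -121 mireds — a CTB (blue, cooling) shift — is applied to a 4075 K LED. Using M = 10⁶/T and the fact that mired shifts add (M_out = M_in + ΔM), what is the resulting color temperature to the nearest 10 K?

8040 K

M_in = 10⁶/4075 = 245.40 mireds.
M_out = 245.40 + (-121) = 124.40 mireds.
T_out = 10⁶/124.40 = 8038.7 K → 8040 K.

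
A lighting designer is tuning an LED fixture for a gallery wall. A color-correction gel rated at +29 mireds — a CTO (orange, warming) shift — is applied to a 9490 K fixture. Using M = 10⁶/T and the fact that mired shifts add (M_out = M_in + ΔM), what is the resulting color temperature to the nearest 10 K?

M_in = 10⁶/9490 = 105.37 mireds.
M_out = 105.37 + (+29) = 134.37 mireds.
T_out = 10⁶/134.37 = 7441.9 K → 7440 K.

7440 K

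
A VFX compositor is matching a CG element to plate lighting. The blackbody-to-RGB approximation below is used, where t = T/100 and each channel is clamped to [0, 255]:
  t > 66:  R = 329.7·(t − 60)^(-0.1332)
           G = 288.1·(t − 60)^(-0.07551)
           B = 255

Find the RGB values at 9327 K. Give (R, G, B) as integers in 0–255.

(207, 221, 255)

t = 9327/100 = 93.27; the t > 66 branch applies.
R = 329.7·(93.27 − 60)^(-0.1332) = 329.7·33.27^(-0.1332) = 329.7·0.62699 = 206.720.
G = 288.1·(93.27 − 60)^(-0.07551) = 288.1·33.27^(-0.07551) = 288.1·0.76748 = 221.112.
B = 255 by definition for t > 66.
Rounded: (207, 221, 255).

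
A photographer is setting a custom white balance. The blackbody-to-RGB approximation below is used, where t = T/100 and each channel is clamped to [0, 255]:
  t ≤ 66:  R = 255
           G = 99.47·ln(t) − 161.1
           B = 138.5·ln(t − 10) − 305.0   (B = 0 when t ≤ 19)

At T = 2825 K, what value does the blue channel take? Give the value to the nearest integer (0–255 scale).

t = 2825/100 = 28.25; the t ≤ 66 branch applies.
B = 138.5·ln(28.25 − 10) − 305.0 = 138.5·ln 18.25 − 305.0 = 138.5·2.9042 − 305.0 = 97.227.
Rounded: 97.

97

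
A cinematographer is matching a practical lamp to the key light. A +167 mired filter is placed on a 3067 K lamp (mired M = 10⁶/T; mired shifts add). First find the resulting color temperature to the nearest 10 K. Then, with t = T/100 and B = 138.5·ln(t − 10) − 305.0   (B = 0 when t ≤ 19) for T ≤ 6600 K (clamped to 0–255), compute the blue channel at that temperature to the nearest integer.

M_in = 10⁶/3067 = 326.05; M_out = 326.05 + (+167) = 493.05.
T_out = 10⁶/493.05 = 2028.2 K → 2030 K; t = 20.3.
B = 138.5·ln(20.3 − 10) − 305.0 = 138.5·ln 10.3 − 305.0 = 138.5·2.3321 − 305.0 = 18.002.
Rounded: 18.

18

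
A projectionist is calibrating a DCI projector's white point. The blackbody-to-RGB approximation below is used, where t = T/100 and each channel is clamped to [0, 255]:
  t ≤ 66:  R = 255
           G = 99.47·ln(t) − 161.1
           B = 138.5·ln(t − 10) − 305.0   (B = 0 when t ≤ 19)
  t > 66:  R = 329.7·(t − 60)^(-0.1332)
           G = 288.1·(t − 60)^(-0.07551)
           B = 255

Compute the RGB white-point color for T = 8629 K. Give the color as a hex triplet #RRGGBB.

#D5E1FF

t = 8629/100 = 86.29; the t > 66 branch applies.
R = 329.7·(86.29 − 60)^(-0.1332) = 329.7·26.29^(-0.1332) = 329.7·0.64697 = 213.306.
G = 288.1·(86.29 − 60)^(-0.07551) = 288.1·26.29^(-0.07551) = 288.1·0.78125 = 225.079.
B = 255 by definition for t > 66.
Rounded: (213, 225, 255).
In hex: #D5E1FF.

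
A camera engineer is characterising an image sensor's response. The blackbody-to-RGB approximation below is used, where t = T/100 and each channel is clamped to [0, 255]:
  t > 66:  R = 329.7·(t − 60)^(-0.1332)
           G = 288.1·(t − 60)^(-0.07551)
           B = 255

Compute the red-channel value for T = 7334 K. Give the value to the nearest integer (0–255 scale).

233

t = 7334/100 = 73.34; the t > 66 branch applies.
R = 329.7·(73.34 − 60)^(-0.1332) = 329.7·13.34^(-0.1332) = 329.7·0.70816 = 233.479.
Rounded: 233.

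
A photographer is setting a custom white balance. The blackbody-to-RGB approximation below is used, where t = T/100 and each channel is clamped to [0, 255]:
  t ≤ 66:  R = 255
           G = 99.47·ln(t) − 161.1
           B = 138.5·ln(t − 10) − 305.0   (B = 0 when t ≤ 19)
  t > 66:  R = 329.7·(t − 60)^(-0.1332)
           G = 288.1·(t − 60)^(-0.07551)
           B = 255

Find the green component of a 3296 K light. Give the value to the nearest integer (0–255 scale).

187

t = 3296/100 = 32.96; the t ≤ 66 branch applies.
G = 99.47·ln 32.96 − 161.1 = 99.47·3.4953 − 161.1 = 186.577.
Rounded: 187.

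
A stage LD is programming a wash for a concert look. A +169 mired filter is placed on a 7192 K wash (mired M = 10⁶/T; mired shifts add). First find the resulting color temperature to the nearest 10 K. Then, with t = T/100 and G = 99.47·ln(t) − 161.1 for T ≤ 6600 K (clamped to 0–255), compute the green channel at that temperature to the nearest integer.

185

M_in = 10⁶/7192 = 139.04; M_out = 139.04 + (+169) = 308.04.
T_out = 10⁶/308.04 = 3246.3 K → 3250 K; t = 32.5.
G = 99.47·ln 32.5 − 161.1 = 99.47·3.4812 − 161.1 = 185.179.
Rounded: 185.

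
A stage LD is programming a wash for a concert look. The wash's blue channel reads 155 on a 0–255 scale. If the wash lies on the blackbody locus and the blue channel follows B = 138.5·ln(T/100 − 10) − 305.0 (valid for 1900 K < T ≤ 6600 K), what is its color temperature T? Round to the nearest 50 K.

3750 K

ln(t − 10) = (155 + 305.0) / 138.5 = 3.3213.
t − 10 = e^3.3213 = 27.696, so t = 37.696.
T = 100·t = 3770 K → 3750 K to the nearest 50 K.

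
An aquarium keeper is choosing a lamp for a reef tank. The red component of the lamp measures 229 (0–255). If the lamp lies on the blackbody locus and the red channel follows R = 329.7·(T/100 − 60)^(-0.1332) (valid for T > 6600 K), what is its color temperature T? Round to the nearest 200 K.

(t − 60)^(-0.1332) = 229/329.7 = 0.69457.
t − 60 = 0.69457^(1/-0.1332) = 0.69457^(-7.508) = 15.428, so t = 75.428.
T = 100·t = 7543 K → 7600 K to the nearest 200 K.

7600 K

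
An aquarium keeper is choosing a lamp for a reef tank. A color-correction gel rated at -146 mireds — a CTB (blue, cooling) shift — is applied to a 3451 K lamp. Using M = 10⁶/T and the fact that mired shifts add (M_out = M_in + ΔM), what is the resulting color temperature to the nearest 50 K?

6950 K

M_in = 10⁶/3451 = 289.77 mireds.
M_out = 289.77 + (-146) = 143.77 mireds.
T_out = 10⁶/143.77 = 6955.5 K → 6950 K.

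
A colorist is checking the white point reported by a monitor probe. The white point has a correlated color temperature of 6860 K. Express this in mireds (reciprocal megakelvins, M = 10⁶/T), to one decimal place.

145.8 mireds

M = 10⁶ / 6860 = 145.773 → 145.8 mireds.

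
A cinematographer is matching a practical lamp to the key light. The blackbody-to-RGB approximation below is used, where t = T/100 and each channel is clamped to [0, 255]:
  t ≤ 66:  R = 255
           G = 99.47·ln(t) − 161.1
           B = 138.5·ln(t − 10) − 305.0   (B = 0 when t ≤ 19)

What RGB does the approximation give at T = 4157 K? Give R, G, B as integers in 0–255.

R=255, G=210, B=173

t = 4157/100 = 41.57; the t ≤ 66 branch applies.
R = 255 by definition for t ≤ 66.
G = 99.47·ln 41.57 − 161.1 = 99.47·3.7274 − 161.1 = 209.662.
B = 138.5·ln(41.57 − 10) − 305.0 = 138.5·ln 31.57 − 305.0 = 138.5·3.4522 − 305.0 = 173.131.
Rounded: (255, 210, 173).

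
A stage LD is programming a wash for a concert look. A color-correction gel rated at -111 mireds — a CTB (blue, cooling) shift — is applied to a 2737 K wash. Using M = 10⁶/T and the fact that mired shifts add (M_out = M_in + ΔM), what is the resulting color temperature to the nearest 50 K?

3950 K

M_in = 10⁶/2737 = 365.36 mireds.
M_out = 365.36 + (-111) = 254.36 mireds.
T_out = 10⁶/254.36 = 3931.4 K → 3950 K.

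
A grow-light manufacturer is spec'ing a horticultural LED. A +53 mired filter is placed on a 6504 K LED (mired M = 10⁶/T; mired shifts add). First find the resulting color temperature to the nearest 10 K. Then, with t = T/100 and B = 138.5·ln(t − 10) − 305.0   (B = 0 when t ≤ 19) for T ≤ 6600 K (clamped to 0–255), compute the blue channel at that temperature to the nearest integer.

M_in = 10⁶/6504 = 153.75; M_out = 153.75 + (+53) = 206.75.
T_out = 10⁶/206.75 = 4836.7 K → 4840 K; t = 48.4.
B = 138.5·ln(48.4 − 10) − 305.0 = 138.5·ln 38.4 − 305.0 = 138.5·3.6481 − 305.0 = 200.256.
Rounded: 200.

200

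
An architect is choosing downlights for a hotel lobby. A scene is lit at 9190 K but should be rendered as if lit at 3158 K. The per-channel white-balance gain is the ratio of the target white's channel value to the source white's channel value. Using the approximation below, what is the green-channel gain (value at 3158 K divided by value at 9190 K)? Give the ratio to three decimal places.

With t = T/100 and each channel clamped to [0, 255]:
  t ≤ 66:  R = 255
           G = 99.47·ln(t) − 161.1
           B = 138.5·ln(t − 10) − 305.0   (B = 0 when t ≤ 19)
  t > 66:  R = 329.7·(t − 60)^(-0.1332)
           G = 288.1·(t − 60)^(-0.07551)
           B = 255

At 9190 K (t = 91.9):
  G = 288.1·(91.9 − 60)^(-0.07551) = 288.1·31.9^(-0.07551) = 288.1·0.76993 = 221.816.
At 3158 K (t = 31.58):
  G = 99.47·ln 31.58 − 161.1 = 99.47·3.4525 − 161.1 = 182.323.
Gain = 182.323 / 221.816 = 0.8220 → 0.822.

0.822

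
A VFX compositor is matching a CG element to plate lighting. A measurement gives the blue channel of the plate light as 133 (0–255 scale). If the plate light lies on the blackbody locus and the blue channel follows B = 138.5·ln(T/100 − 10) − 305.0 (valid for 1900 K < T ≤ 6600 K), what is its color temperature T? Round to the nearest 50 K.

ln(t − 10) = (133 + 305.0) / 138.5 = 3.1625.
t − 10 = e^3.1625 = 23.629, so t = 33.629.
T = 100·t = 3363 K → 3350 K to the nearest 50 K.

3350 K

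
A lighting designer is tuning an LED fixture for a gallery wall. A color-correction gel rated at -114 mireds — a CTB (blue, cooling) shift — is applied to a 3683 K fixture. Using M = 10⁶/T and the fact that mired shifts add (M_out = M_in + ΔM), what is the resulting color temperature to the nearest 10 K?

6350 K

M_in = 10⁶/3683 = 271.52 mireds.
M_out = 271.52 + (-114) = 157.52 mireds.
T_out = 10⁶/157.52 = 6348.5 K → 6350 K.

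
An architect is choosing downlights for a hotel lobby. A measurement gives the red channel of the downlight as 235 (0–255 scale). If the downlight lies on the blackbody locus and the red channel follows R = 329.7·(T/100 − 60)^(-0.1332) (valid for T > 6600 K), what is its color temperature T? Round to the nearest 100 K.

7300 K

(t − 60)^(-0.1332) = 235/329.7 = 0.71277.
t − 60 = 0.71277^(1/-0.1332) = 0.71277^(-7.508) = 12.705, so t = 72.705.
T = 100·t = 7271 K → 7300 K to the nearest 100 K.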